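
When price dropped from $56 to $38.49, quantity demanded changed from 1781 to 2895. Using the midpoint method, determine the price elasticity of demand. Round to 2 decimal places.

-1.29

%Δq = (2895 − 1781)/[(1781 + 2895)/2] = 1114/2338 ≈ 0.4765.
%ΔP = (38.49 − 56)/[(56 + 38.49)/2] = -17.51/47.245 ≈ -0.3706.
Arc elasticity E = %Δq/%ΔP ≈ 0.4765/-0.3706 ≈ -1.29.
|E| > 1: demand is elastic over this range.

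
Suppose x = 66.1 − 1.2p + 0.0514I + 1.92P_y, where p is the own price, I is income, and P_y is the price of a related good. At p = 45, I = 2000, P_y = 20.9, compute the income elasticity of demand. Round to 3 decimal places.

0.663

At the given point, x = 66.1 − 1.2(45) + 0.0514(2000) + 1.92(20.9) = 66.1 − 54 + 102.8 + 40.128 = 155.028.
∂x/∂I = +0.0514, so E_I = 0.0514·(2000/155.028) ≈ 0.663.
E_I ∈ (0,1): normal good (necessity).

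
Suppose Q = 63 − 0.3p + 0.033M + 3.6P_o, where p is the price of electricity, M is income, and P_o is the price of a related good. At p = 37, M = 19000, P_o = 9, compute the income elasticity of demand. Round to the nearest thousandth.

0.881

At the given point, Q = 63 − 0.3(37) + 0.033(19000) + 3.6(9) = 63 − 11.1 + 627 + 32.4 = 711.3.
∂Q/∂M = +0.033, so E_I = 0.033·(19000/711.3) ≈ 0.881.
E_I ∈ (0,1): normal good (necessity).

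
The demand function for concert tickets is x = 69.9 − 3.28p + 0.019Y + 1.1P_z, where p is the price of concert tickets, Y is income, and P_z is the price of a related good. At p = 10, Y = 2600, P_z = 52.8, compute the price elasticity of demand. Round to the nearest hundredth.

Evaluating quantity at (p, Y, P_z) gives x = 69.9 − 3.28(10) + 0.019(2600) + 1.1(52.8) = 69.9 − 32.8 + 49.4 + 58.08 = 144.58.
∂x/∂p = −3.28, so E_p = (−3.28)·(10/144.58) ≈ -0.23.
|E_p| < 1: demand is inelastic.

-0.23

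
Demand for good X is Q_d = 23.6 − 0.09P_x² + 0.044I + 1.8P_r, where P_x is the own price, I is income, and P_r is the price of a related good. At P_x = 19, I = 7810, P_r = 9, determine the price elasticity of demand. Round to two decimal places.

-0.19

Q_d = 23.6 − 0.09(19)² + 0.044(7810) + 1.8(9) = 23.6 − 32.49 + 343.64 + 16.2 = 350.95.
∂Q_d/∂P_x = −2·0.09·P_x = -3.42, so E_p = -3.42·(19/350.95) ≈ -0.19.
|E_p| < 1: demand is inelastic.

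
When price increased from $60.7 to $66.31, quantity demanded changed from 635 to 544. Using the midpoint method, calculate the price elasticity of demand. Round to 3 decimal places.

%Δq = (544 − 635)/[(635 + 544)/2] = -91/589.5 ≈ -0.1544.
%ΔP = (66.31 − 60.7)/[(60.7 + 66.31)/2] = 5.61/63.505 ≈ 0.0883.
Arc elasticity E = %Δq/%ΔP ≈ -0.1544/0.0883 ≈ -1.747.
|E| > 1: demand is elastic over this range.

-1.747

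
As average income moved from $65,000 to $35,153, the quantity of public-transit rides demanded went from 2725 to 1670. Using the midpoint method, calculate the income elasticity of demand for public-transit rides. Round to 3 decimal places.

0.805

%ΔQ = (1670 − 2725)/[(2725+1670)/2] = -1055/2197.5 ≈ -0.4801.
%ΔI = (35,153 − 65,000)/[(65,000+35,153)/2] = -29847/50076.5 ≈ -0.5960.
E_I = %ΔQ/%ΔI ≈ 0.805.
E_I ∈ (0,1): normal good (necessity).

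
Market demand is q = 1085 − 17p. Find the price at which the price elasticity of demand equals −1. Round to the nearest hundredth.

For linear demand q = a − bp, E = −bp/(a − bp). |E| = 1 ⇒ bp = a − bp ⇒ p = a/(2b).
p = 1085/(2·17) ≈ 31.91.

31.91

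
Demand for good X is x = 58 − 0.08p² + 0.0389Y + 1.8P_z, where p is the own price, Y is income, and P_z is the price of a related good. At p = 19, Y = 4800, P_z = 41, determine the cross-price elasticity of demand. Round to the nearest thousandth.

0.255

Substituting, x = 58 − 0.08(19)² + 0.0389(4800) + 1.8(41) = 58 − 28.88 + 186.72 + 73.8 = 289.64.
∂x/∂P_z = +1.8, so E_xy = 1.8·(41/289.64) ≈ 0.255.
E_xy > 0: the goods are substitutes.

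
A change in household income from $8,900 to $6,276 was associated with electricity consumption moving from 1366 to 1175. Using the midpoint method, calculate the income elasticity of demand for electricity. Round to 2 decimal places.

0.43

%ΔQ = (1175 − 1366)/[(1366+1175)/2] = -191/1270.5 ≈ -0.1503.
%ΔI = (6,276 − 8,900)/[(8,900+6,276)/2] = -2624/7588 ≈ -0.3458.
E_I = %ΔQ/%ΔI ≈ 0.43.
E_I ∈ (0,1): normal good (necessity).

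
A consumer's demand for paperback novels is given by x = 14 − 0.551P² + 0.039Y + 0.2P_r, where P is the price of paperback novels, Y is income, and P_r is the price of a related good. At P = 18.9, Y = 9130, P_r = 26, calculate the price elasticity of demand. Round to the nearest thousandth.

-2.206

At the given point, x = 14 − 0.551(18.9)² + 0.039(9130) + 0.2(26) = 14 − 196.8227 + 356.07 + 5.2 = 178.4473.
∂x/∂P = −2·0.551·P = -20.8278, so E_p = -20.8278·(18.9/178.4473) ≈ -2.206.
|E_p| > 1: demand is elastic.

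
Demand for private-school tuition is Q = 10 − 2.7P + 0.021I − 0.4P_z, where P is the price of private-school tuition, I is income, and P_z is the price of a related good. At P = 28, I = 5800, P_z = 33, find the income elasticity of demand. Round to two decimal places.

Evaluating quantity at (P, I, P_z) gives Q = 10 − 2.7(28) + 0.021(5800) − 0.4(33) = 10 − 75.6 + 121.8 − 13.2 = 43.
∂Q/∂I = +0.021, so E_I = 0.021·(5800/43) ≈ 2.83.
E_I > 1: normal good (luxury).

2.83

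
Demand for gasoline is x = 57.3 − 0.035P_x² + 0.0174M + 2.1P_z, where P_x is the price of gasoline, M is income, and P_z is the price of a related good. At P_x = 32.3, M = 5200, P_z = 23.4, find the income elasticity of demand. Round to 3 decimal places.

First evaluate x: 57.3 − 0.035(32.3)² + 0.0174(5200) + 2.1(23.4) = 57.3 − 36.5152 + 90.48 + 49.14 = 160.4049.
∂x/∂M = +0.0174, so E_I = 0.0174·(5200/160.4049) ≈ 0.564.
E_I ∈ (0,1): normal good (necessity).

0.564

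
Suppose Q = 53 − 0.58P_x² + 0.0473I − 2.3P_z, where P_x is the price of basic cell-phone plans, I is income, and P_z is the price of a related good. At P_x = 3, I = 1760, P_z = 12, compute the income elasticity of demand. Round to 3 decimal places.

0.805

Substituting, Q = 53 − 0.58(3)² + 0.0473(1760) − 2.3(12) = 53 − 5.22 + 83.248 − 27.6 = 103.428.
∂Q/∂I = +0.0473, so E_I = 0.0473·(1760/103.428) ≈ 0.805.
E_I ∈ (0,1): normal good (necessity).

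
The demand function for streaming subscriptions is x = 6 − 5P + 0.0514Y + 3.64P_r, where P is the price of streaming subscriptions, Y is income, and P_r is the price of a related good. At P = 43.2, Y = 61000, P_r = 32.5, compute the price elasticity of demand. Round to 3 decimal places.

-0.071

At the given point, x = 6 − 5(43.2) + 0.0514(61000) + 3.64(32.5) = 6 − 216 + 3135.4 + 118.3 = 3043.7.
∂x/∂P = −5, so E_p = (−5)·(43.2/3043.7) ≈ -0.071.
|E_p| < 1: demand is inelastic.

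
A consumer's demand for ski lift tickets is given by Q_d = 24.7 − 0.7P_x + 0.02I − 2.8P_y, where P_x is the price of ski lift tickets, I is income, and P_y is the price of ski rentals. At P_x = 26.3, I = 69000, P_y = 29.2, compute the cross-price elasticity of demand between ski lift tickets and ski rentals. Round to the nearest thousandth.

At the given point, Q_d = 24.7 − 0.7(26.3) + 0.02(69000) − 2.8(29.2) = 24.7 − 18.41 + 1380 − 81.76 = 1304.53.
∂Q_d/∂P_y = −2.8, so E_xy = -2.8·(29.2/1304.53) ≈ -0.063.
E_xy < 0: the goods are complements.

-0.063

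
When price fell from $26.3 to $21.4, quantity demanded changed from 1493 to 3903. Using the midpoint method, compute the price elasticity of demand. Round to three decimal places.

%Δq = (3903 − 1493)/[(1493 + 3903)/2] = 2410/2698 ≈ 0.8933.
%ΔP = (21.4 − 26.3)/[(26.3 + 21.4)/2] = -4.9/23.85 ≈ -0.2055.
Arc elasticity E = %Δq/%ΔP ≈ 0.8933/-0.2055 ≈ -4.348.
|E| > 1: demand is elastic over this range.

-4.348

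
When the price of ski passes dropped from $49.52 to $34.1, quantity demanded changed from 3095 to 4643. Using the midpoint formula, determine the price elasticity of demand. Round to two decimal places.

-1.08

%ΔQ = (4643 − 3095)/[(3095 + 4643)/2] = 1548/3869 ≈ 0.4001.
%Δp = (34.1 − 49.52)/[(49.52 + 34.1)/2] = -15.42/41.81 ≈ -0.3688.
Arc elasticity E = %ΔQ/%Δp ≈ 0.4001/-0.3688 ≈ -1.08.
|E| > 1: demand is elastic over this range.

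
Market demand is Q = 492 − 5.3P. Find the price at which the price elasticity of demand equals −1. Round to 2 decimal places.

For linear demand Q = a − bP, E = −bP/(a − bP). |E| = 1 ⇒ bP = a − bP ⇒ P = a/(2b).
P = 492/(2·5.3) ≈ 46.42.

46.42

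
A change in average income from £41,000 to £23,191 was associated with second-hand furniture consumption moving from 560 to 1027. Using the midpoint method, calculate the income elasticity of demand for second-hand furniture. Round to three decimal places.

-1.061

%ΔQ = (1027 − 560)/[(560+1027)/2] = 467/793.5 ≈ 0.5885.
%ΔY = (23,191 − 41,000)/[(41,000+23,191)/2] = -17809/32095.5 ≈ -0.5549.
E_I = %ΔQ/%ΔY ≈ -1.061.
E_I < 0: inferior good.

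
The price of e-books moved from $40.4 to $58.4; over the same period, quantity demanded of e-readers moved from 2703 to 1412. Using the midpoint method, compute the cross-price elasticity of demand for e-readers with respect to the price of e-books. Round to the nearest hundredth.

-1.72

%ΔQ_x = (1412 − 2703)/[(2703+1412)/2] = -1291/2057.5 ≈ -0.6275.
%ΔP_y = (58.4 − 40.4)/[(40.4+58.4)/2] ≈ 0.3644.
E_xy = -0.6275/0.3644 ≈ -1.72.
E_xy < 0, so e-readers and e-books are complements.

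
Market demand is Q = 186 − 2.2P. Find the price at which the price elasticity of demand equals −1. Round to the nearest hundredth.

42.27

For linear demand Q = a − bP, E = −bP/(a − bP). |E| = 1 ⇒ bP = a − bP ⇒ P = a/(2b).
P = 186/(2·2.2) ≈ 42.27.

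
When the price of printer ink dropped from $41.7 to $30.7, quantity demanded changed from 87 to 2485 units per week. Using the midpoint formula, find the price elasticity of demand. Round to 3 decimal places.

%ΔQ = (2485 − 87)/[(87 + 2485)/2] = 2398/1286 ≈ 1.8647.
%Δp = (30.7 − 41.7)/[(41.7 + 30.7)/2] = -11/36.2 ≈ -0.3039.
Arc elasticity E = %ΔQ/%Δp ≈ 1.8647/-0.3039 ≈ -6.137.
|E| > 1: demand is elastic over this range.

-6.137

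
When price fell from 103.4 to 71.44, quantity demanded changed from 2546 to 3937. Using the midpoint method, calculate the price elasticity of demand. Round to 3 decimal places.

-1.174

%ΔQ = (3937 − 2546)/[(2546 + 3937)/2] = 1391/3241.5 ≈ 0.4291.
%ΔP = (71.44 − 103.4)/[(103.4 + 71.44)/2] = -31.96/87.42 ≈ -0.3656.
Arc elasticity E = %ΔQ/%ΔP ≈ 0.4291/-0.3656 ≈ -1.174.
|E| > 1: demand is elastic over this range.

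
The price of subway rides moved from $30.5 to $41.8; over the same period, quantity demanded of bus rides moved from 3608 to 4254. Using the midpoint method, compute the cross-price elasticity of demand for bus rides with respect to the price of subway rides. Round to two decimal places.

0.53

%ΔQ_x = (4254 − 3608)/[(3608+4254)/2] = 646/3931 ≈ 0.1643.
%ΔP_y = (41.8 − 30.5)/[(30.5+41.8)/2] ≈ 0.3126.
E_xy = 0.1643/0.3126 ≈ 0.53.
E_xy > 0, so bus rides and subway rides are substitutes.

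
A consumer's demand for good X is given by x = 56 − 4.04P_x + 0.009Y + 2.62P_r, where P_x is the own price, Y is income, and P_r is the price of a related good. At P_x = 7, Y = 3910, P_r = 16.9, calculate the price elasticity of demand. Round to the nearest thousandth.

First evaluate x: 56 − 4.04(7) + 0.009(3910) + 2.62(16.9) = 56 − 28.28 + 35.19 + 44.278 = 107.188.
∂x/∂P_x = −4.04, so E_p = (−4.04)·(7/107.188) ≈ -0.264.
|E_p| < 1: demand is inelastic.

-0.264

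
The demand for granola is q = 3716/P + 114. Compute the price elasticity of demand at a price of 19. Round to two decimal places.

-0.63

At P = 19, q = 309.5789.
dq/dP = −3716/P² = −10.2936.
Point elasticity E = (dq/dP)·(P/q) = -10.2936 × 19/309.5789 ≈ -0.63.
|E| < 1, so demand is inelastic at this price.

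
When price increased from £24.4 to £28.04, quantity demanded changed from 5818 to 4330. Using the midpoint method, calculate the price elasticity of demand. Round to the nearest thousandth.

%Δq = (4330 − 5818)/[(5818 + 4330)/2] = -1488/5074 ≈ -0.2933.
%ΔP = (28.04 − 24.4)/[(24.4 + 28.04)/2] = 3.64/26.22 ≈ 0.1388.
Arc elasticity E = %Δq/%ΔP ≈ -0.2933/0.1388 ≈ -2.112.
|E| > 1: demand is elastic over this range.

-2.112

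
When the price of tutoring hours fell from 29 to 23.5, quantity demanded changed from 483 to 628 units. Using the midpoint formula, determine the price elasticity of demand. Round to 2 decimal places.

-1.25

%ΔQ = (628 − 483)/[(483 + 628)/2] = 145/555.5 ≈ 0.2610.
%Δp = (23.5 − 29)/[(29 + 23.5)/2] = -5.5/26.25 ≈ -0.2095.
Arc elasticity E = %ΔQ/%Δp ≈ 0.2610/-0.2095 ≈ -1.25.
|E| > 1: demand is elastic over this range.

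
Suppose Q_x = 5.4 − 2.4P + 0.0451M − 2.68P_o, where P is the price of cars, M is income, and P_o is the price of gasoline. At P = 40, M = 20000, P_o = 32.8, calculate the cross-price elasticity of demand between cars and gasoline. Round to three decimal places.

Substituting, Q_x = 5.4 − 2.4(40) + 0.0451(20000) − 2.68(32.8) = 5.4 − 96 + 902 − 87.904 = 723.496.
∂Q_x/∂P_o = −2.68, so E_xy = -2.68·(32.8/723.496) ≈ -0.121.
E_xy < 0: the goods are complements.

-0.121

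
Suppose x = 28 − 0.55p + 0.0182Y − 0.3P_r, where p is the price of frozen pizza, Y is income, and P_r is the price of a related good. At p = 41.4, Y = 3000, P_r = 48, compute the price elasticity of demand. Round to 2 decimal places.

At the given point, x = 28 − 0.55(41.4) + 0.0182(3000) − 0.3(48) = 28 − 22.77 + 54.6 − 14.4 = 45.43.
∂x/∂p = −0.55, so E_p = (−0.55)·(41.4/45.43) ≈ -0.50.
|E_p| < 1: demand is inelastic.

-0.50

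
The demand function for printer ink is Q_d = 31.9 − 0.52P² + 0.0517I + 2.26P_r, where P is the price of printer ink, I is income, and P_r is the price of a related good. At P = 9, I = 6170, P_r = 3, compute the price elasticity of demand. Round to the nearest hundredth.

At the given point, Q_d = 31.9 − 0.52(9)² + 0.0517(6170) + 2.26(3) = 31.9 − 42.12 + 318.989 + 6.78 = 315.549.
∂Q_d/∂P = −2·0.52·P = -9.36, so E_p = -9.36·(9/315.549) ≈ -0.27.
|E_p| < 1: demand is inelastic.

-0.27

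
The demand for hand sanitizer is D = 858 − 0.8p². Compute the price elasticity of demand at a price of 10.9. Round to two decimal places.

-0.25

At p = 10.9, D = 762.952.
dD/dp = −2·0.8·p = −17.44.
Point elasticity E = (dD/dp)·(p/D) = -17.44 × 10.9/762.952 ≈ -0.25.
|E| < 1, so demand is inelastic at this price.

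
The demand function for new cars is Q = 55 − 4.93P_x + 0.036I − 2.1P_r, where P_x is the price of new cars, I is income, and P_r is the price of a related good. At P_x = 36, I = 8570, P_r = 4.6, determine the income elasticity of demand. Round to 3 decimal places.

1.749

Evaluating quantity at (P_x, I, P_r) gives Q = 55 − 4.93(36) + 0.036(8570) − 2.1(4.6) = 55 − 177.48 + 308.52 − 9.66 = 176.38.
∂Q/∂I = +0.036, so E_I = 0.036·(8570/176.38) ≈ 1.749.
E_I > 1: normal good (luxury).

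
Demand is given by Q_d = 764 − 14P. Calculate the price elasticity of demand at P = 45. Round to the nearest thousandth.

-4.701

At P = 45, Q_d = 134.
dQ_d/dP = −14.
Point elasticity E = (dQ_d/dP)·(P/Q_d) = -14 × 45/134 ≈ -4.701.
|E| > 1, so demand is elastic at this price.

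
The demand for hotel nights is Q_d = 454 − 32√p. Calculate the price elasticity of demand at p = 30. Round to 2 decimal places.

-0.31

At p = 30, Q_d = 278.7288.
dQ_d/dp = −32/(2√p) = −32/(2·5.4772).
Point elasticity E = (dQ_d/dp)·(p/Q_d) = -2.9212 × 30/278.7288 ≈ -0.31.
|E| < 1, so demand is inelastic at this price.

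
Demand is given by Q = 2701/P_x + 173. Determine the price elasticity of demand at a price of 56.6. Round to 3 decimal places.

-0.216

At P_x = 56.6, Q = 220.7208.
dQ/dP_x = −2701/P_x² = −0.8431.
Point elasticity E = (dQ/dP_x)·(P_x/Q) = -0.8431 × 56.6/220.7208 ≈ -0.216.
|E| < 1, so demand is inelastic at this price.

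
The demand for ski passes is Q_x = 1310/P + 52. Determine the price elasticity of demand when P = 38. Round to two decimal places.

At P = 38, Q_x = 86.4737.
dQ_x/dP = −1310/P² = −0.9072.
Point elasticity E = (dQ_x/dP)·(P/Q_x) = -0.9072 × 38/86.4737 ≈ -0.40.
|E| < 1, so demand is inelastic at this price.

-0.40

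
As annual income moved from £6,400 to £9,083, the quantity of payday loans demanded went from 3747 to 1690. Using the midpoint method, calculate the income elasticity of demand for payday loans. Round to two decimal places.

%ΔQ = (1690 − 3747)/[(3747+1690)/2] = -2057/2718.5 ≈ -0.7567.
%ΔI = (9,083 − 6,400)/[(6,400+9,083)/2] = 2683/7741.5 ≈ 0.3466.
E_I = %ΔQ/%ΔI ≈ -2.18.
E_I < 0: inferior good.

-2.18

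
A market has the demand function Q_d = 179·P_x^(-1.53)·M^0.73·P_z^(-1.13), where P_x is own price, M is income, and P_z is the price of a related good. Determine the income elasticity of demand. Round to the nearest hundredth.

0.73

For a Cobb–Douglas (constant-elasticity) form Q_d = A·M^α·…, the elasticity with respect to M equals the exponent α at every point.
Here the exponent on M is 0.73, so the income elasticity of demand is 0.73.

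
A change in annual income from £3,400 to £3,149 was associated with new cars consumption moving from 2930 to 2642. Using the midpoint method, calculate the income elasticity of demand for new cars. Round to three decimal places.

%ΔQ = (2642 − 2930)/[(2930+2642)/2] = -288/2786 ≈ -0.1034.
%ΔI = (3,149 − 3,400)/[(3,400+3,149)/2] = -251/3274.5 ≈ -0.0767.
E_I = %ΔQ/%ΔI ≈ 1.349.
E_I > 1: normal good (luxury).

1.349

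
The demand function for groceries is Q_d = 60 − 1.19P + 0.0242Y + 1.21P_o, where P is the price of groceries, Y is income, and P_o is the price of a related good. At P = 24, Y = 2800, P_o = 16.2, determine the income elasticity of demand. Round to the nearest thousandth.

0.570

Q_d = 60 − 1.19(24) + 0.0242(2800) + 1.21(16.2) = 60 − 28.56 + 67.76 + 19.602 = 118.802.
∂Q_d/∂Y = +0.0242, so E_I = 0.0242·(2800/118.802) ≈ 0.570.
E_I ∈ (0,1): normal good (necessity).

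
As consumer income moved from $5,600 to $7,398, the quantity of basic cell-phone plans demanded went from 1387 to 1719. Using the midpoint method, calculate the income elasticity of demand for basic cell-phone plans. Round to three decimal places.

%ΔQ = (1719 − 1387)/[(1387+1719)/2] = 332/1553 ≈ 0.2138.
%ΔM = (7,398 − 5,600)/[(5,600+7,398)/2] = 1798/6499 ≈ 0.2767.
E_I = %ΔQ/%ΔM ≈ 0.773.
E_I ∈ (0,1): normal good (necessity).

0.773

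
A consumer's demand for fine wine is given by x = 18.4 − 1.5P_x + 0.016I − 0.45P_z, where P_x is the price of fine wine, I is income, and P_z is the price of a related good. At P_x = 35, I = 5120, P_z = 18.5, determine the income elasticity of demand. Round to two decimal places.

At the given point, x = 18.4 − 1.5(35) + 0.016(5120) − 0.45(18.5) = 18.4 − 52.5 + 81.92 − 8.325 = 39.495.
∂x/∂I = +0.016, so E_I = 0.016·(5120/39.495) ≈ 2.07.
E_I > 1: normal good (luxury).

2.07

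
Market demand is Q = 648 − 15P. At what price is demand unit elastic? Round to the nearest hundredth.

21.60

For linear demand Q = a − bP, E = −bP/(a − bP). |E| = 1 ⇒ bP = a − bP ⇒ P = a/(2b).
P = 648/(2·15) = 21.60.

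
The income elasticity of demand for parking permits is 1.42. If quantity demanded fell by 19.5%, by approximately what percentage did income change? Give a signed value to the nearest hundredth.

-13.73

%ΔQ ≈ E × %ΔI ⇒ %ΔI = %ΔQ / E = (-19.5%)/(1.42) ≈ -13.73%.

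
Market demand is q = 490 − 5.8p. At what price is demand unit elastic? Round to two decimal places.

42.24

For linear demand q = a − bp, E = −bp/(a − bp). |E| = 1 ⇒ bp = a − bp ⇒ p = a/(2b).
p = 490/(2·5.8) ≈ 42.24.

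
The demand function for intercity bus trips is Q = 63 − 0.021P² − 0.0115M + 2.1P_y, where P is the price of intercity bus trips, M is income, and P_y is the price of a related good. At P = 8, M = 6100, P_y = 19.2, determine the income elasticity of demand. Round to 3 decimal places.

At the given point, Q = 63 − 0.021(8)² − 0.0115(6100) + 2.1(19.2) = 63 − 1.344 − 70.15 + 40.32 = 31.826.
∂Q/∂M = −0.0115, so E_I = -0.0115·(6100/31.826) ≈ -2.204.
E_I < 0: inferior good.

-2.204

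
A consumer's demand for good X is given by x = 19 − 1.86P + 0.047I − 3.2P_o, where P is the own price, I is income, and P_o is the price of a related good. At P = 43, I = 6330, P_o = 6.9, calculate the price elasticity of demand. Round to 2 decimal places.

At the given point, x = 19 − 1.86(43) + 0.047(6330) − 3.2(6.9) = 19 − 79.98 + 297.51 − 22.08 = 214.45.
∂x/∂P = −1.86, so E_p = (−1.86)·(43/214.45) ≈ -0.37.
|E_p| < 1: demand is inelastic.

-0.37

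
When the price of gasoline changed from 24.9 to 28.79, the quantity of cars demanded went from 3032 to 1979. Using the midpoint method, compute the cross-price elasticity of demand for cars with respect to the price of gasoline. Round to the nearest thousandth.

-2.900

%ΔQ_x = (1979 − 3032)/[(3032+1979)/2] = -1053/2505.5 ≈ -0.4203.
%ΔP_y = (28.79 − 24.9)/[(24.9+28.79)/2] ≈ 0.1449.
E_xy = -0.4203/0.1449 ≈ -2.900.
E_xy < 0, so cars and gasoline are complements.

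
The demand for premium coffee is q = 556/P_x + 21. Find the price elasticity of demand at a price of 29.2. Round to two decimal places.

-0.48

At P_x = 29.2, q = 40.0411.
dq/dP_x = −556/P_x² = −0.6521.
Point elasticity E = (dq/dP_x)·(P_x/q) = -0.6521 × 29.2/40.0411 ≈ -0.48.
|E| < 1, so demand is inelastic at this price.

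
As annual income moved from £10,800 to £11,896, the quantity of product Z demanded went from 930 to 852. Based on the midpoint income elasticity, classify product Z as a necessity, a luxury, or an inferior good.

%ΔQ = (852 − 930)/[(930+852)/2] = -78/891 ≈ -0.0875.
%ΔI = (11,896 − 10,800)/[(10,800+11,896)/2] = 1096/11348 ≈ 0.0966.
E_I = %ΔQ/%ΔI ≈ -0.906.
E_I < 0: inferior good.

inferior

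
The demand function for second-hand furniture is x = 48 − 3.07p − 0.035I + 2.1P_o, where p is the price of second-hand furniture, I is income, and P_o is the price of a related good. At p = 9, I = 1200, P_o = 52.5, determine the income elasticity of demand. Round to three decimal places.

At the given point, x = 48 − 3.07(9) − 0.035(1200) + 2.1(52.5) = 48 − 27.63 − 42 + 110.25 = 88.62.
∂x/∂I = −0.035, so E_I = -0.035·(1200/88.62) ≈ -0.474.
E_I < 0: inferior good.

-0.474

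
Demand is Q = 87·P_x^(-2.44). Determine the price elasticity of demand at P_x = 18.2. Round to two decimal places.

For a Cobb–Douglas (constant-elasticity) form Q = A·P_x^α·…, the elasticity with respect to P_x equals the exponent α at every point.
Here the exponent on P_x is -2.44, so the price elasticity of demand is -2.44.

-2.44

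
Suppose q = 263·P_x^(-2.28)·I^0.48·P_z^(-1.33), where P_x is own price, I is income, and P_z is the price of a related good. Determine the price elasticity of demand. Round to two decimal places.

For a Cobb–Douglas (constant-elasticity) form q = A·P_x^α·…, the elasticity with respect to P_x equals the exponent α at every point.
Here the exponent on P_x is -2.28, so the price elasticity of demand is -2.28.

-2.28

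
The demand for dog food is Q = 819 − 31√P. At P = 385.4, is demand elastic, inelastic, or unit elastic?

elastic

At P = 385.4, Q = 210.4202.
dQ/dP = −31/(2√P) = −31/(2·19.6316).
Point elasticity E = (dQ/dP)·(P/Q) = -0.7895 × 385.4/210.4202 ≈ -1.446.
|E| ≈ 1.446 > 1, so demand is elastic.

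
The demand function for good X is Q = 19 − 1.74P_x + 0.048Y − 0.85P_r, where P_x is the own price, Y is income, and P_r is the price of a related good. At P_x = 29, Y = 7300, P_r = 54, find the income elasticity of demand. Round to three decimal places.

1.283

At the given point, Q = 19 − 1.74(29) + 0.048(7300) − 0.85(54) = 19 − 50.46 + 350.4 − 45.9 = 273.04.
∂Q/∂Y = +0.048, so E_I = 0.048·(7300/273.04) ≈ 1.283.
E_I > 1: normal good (luxury).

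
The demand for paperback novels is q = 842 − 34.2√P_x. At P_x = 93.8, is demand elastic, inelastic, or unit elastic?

inelastic

At P_x = 93.8, q = 510.7716.
dq/dP_x = −34.2/(2√P_x) = −34.2/(2·9.685).
Point elasticity E = (dq/dP_x)·(P_x/q) = -1.7656 × 93.8/510.7716 ≈ -0.324.
|E| ≈ 0.324 < 1, so demand is inelastic.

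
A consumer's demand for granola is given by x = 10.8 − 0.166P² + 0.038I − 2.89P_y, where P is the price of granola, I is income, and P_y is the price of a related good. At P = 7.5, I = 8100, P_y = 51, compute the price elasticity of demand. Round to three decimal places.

-0.115

Evaluating quantity at (P, I, P_y) gives x = 10.8 − 0.166(7.5)² + 0.038(8100) − 2.89(51) = 10.8 − 9.3375 + 307.8 − 147.39 = 161.8725.
∂x/∂P = −2·0.166·P = -2.49, so E_p = -2.49·(7.5/161.8725) ≈ -0.115.
|E_p| < 1: demand is inelastic.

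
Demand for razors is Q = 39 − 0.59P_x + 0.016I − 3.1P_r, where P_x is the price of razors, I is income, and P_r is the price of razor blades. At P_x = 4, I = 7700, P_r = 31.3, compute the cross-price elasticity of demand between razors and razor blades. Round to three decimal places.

At the given point, Q = 39 − 0.59(4) + 0.016(7700) − 3.1(31.3) = 39 − 2.36 + 123.2 − 97.03 = 62.81.
∂Q/∂P_r = −3.1, so E_xy = -3.1·(31.3/62.81) ≈ -1.545.
E_xy < 0: the goods are complements.

-1.545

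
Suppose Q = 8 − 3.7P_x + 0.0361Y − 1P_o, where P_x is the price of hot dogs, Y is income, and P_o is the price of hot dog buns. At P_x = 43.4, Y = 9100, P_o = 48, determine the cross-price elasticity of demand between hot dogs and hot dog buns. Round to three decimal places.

At the given point, Q = 8 − 3.7(43.4) + 0.0361(9100) − 1(48) = 8 − 160.58 + 328.51 − 48 = 127.93.
∂Q/∂P_o = −1, so E_xy = -1·(48/127.93) ≈ -0.375.
E_xy < 0: the goods are complements.

-0.375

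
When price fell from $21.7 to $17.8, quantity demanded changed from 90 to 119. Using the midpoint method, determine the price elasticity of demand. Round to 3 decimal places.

%Δq = (119 − 90)/[(90 + 119)/2] = 29/104.5 ≈ 0.2775.
%ΔP = (17.8 − 21.7)/[(21.7 + 17.8)/2] = -3.9/19.75 ≈ -0.1975.
Arc elasticity E = %Δq/%ΔP ≈ 0.2775/-0.1975 ≈ -1.405.
|E| > 1: demand is elastic over this range.

-1.405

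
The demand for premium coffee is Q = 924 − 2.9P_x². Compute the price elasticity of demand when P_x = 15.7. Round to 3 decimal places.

At P_x = 15.7, Q = 209.179.
dQ/dP_x = −2·2.9·P_x = −91.06.
Point elasticity E = (dQ/dP_x)·(P_x/Q) = -91.06 × 15.7/209.179 ≈ -6.835.
|E| > 1, so demand is elastic at this price.

-6.835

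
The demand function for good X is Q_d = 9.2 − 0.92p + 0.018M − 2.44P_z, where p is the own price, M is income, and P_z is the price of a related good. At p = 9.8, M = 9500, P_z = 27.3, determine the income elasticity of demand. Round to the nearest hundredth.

Substituting, Q_d = 9.2 − 0.92(9.8) + 0.018(9500) − 2.44(27.3) = 9.2 − 9.016 + 171 − 66.612 = 104.572.
∂Q_d/∂M = +0.018, so E_I = 0.018·(9500/104.572) ≈ 1.64.
E_I > 1: normal good (luxury).

1.64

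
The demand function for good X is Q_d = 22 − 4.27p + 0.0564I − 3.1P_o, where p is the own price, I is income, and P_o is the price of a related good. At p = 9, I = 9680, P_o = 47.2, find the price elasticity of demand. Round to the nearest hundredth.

First evaluate Q_d: 22 − 4.27(9) + 0.0564(9680) − 3.1(47.2) = 22 − 38.43 + 545.952 − 146.32 = 383.202.
∂Q_d/∂p = −4.27, so E_p = (−4.27)·(9/383.202) ≈ -0.10.
|E_p| < 1: demand is inelastic.

-0.10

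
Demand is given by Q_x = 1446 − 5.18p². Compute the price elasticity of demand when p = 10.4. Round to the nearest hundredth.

-1.27

At p = 10.4, Q_x = 885.7312.
dQ_x/dp = −2·5.18·p = −107.744.
Point elasticity E = (dQ_x/dp)·(p/Q_x) = -107.744 × 10.4/885.7312 ≈ -1.27.
|E| > 1, so demand is elastic at this price.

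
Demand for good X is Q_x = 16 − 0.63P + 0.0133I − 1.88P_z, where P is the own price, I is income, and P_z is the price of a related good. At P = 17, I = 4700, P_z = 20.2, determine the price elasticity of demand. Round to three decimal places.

First evaluate Q_x: 16 − 0.63(17) + 0.0133(4700) − 1.88(20.2) = 16 − 10.71 + 62.51 − 37.976 = 29.824.
∂Q_x/∂P = −0.63, so E_p = (−0.63)·(17/29.824) ≈ -0.359.
|E_p| < 1: demand is inelastic.

-0.359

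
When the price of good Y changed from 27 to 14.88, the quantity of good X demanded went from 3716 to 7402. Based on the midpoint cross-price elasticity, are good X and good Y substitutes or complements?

%ΔQ_x = (7402 − 3716)/[(3716+7402)/2] = 3686/5559 ≈ 0.6631.
%ΔP_y = (14.88 − 27)/[(27+14.88)/2] ≈ -0.5788.
E_xy = 0.6631/-0.5788 ≈ -1.146.
E_xy < 0, so the goods are complements.

complements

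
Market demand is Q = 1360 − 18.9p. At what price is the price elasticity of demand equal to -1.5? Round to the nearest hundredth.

Set −bp/(a − bp) = −1.5 ⇒ bp = 1.5(a − bp) ⇒ bp(1+1.5) = 1.5·a.
p = 1.5·1360/(18.9·2.5) ≈ 43.17.

43.17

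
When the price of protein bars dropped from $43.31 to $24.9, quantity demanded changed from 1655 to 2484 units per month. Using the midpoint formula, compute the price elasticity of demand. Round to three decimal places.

%Δq = (2484 − 1655)/[(1655 + 2484)/2] = 829/2069.5 ≈ 0.4006.
%Δp = (24.9 − 43.31)/[(43.31 + 24.9)/2] = -18.41/34.105 ≈ -0.5398.
Arc elasticity E = %Δq/%Δp ≈ 0.4006/-0.5398 ≈ -0.742.
|E| < 1: demand is inelastic over this range.

-0.742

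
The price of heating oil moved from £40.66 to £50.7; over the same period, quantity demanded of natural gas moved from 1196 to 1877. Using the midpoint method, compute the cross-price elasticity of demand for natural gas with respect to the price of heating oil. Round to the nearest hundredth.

2.02

%ΔQ_x = (1877 − 1196)/[(1196+1877)/2] = 681/1536.5 ≈ 0.4432.
%ΔP_y = (50.7 − 40.66)/[(40.66+50.7)/2] ≈ 0.2198.
E_xy = 0.4432/0.2198 ≈ 2.02.
E_xy > 0, so natural gas and heating oil are substitutes.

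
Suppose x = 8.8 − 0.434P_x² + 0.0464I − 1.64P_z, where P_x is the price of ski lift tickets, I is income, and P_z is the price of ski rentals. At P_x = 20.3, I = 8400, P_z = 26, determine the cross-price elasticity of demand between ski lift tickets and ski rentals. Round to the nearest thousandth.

At the given point, x = 8.8 − 0.434(20.3)² + 0.0464(8400) − 1.64(26) = 8.8 − 178.8471 + 389.76 − 42.64 = 177.0729.
∂x/∂P_z = −1.64, so E_xy = -1.64·(26/177.0729) ≈ -0.241.
E_xy < 0: the goods are complements.

-0.241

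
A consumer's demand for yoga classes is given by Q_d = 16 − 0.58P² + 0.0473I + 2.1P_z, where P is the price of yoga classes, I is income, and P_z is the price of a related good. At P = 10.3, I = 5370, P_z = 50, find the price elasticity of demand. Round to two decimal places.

At the given point, Q_d = 16 − 0.58(10.3)² + 0.0473(5370) + 2.1(50) = 16 − 61.5322 + 254.001 + 105 = 313.4688.
∂Q_d/∂P = −2·0.58·P = -11.948, so E_p = -11.948·(10.3/313.4688) ≈ -0.39.
|E_p| < 1: demand is inelastic.

-0.39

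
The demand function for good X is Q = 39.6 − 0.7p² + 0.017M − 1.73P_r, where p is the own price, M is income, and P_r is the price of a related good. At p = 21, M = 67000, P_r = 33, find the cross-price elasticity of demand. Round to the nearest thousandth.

At the given point, Q = 39.6 − 0.7(21)² + 0.017(67000) − 1.73(33) = 39.6 − 308.7 + 1139 − 57.09 = 812.81.
∂Q/∂P_r = −1.73, so E_xy = -1.73·(33/812.81) ≈ -0.070.
E_xy < 0: the goods are complements.

-0.070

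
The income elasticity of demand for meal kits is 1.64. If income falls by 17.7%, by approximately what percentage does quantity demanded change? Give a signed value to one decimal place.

-29.0

%ΔQ ≈ E × %ΔI = (1.64) × (-17.7%) ≈ -29.0%.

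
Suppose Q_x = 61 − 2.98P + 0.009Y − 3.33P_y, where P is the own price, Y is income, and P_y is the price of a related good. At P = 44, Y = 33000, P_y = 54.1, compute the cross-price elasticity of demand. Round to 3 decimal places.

-3.855

Q_x = 61 − 2.98(44) + 0.009(33000) − 3.33(54.1) = 61 − 131.12 + 297 − 180.153 = 46.727.
∂Q_x/∂P_y = −3.33, so E_xy = -3.33·(54.1/46.727) ≈ -3.855.
E_xy < 0: the goods are complements.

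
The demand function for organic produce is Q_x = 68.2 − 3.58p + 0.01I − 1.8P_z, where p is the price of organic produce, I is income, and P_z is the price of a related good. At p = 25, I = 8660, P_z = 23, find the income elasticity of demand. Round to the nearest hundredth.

Q_x = 68.2 − 3.58(25) + 0.01(8660) − 1.8(23) = 68.2 − 89.5 + 86.6 − 41.4 = 23.9.
∂Q_x/∂I = +0.01, so E_I = 0.01·(8660/23.9) ≈ 3.62.
E_I > 1: normal good (luxury).

3.62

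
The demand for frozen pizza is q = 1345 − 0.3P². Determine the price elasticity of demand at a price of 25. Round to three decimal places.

-0.324

At P = 25, q = 1157.5.
dq/dP = −2·0.3·P = −15.
Point elasticity E = (dq/dP)·(P/q) = -15 × 25/1157.5 ≈ -0.324.
|E| < 1, so demand is inelastic at this price.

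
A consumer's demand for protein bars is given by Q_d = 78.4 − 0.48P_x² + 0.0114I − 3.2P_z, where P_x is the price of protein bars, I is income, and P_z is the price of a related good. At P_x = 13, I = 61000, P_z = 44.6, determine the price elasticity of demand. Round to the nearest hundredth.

At the given point, Q_d = 78.4 − 0.48(13)² + 0.0114(61000) − 3.2(44.6) = 78.4 − 81.12 + 695.4 − 142.72 = 549.96.
∂Q_d/∂P_x = −2·0.48·P_x = -12.48, so E_p = -12.48·(13/549.96) ≈ -0.30.
|E_p| < 1: demand is inelastic.

-0.30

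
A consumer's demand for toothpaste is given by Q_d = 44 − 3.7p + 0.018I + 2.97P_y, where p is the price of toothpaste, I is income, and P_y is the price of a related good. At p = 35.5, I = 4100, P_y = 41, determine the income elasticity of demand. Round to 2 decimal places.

0.68

Substituting, Q_d = 44 − 3.7(35.5) + 0.018(4100) + 2.97(41) = 44 − 131.35 + 73.8 + 121.77 = 108.22.
∂Q_d/∂I = +0.018, so E_I = 0.018·(4100/108.22) ≈ 0.68.
E_I ∈ (0,1): normal good (necessity).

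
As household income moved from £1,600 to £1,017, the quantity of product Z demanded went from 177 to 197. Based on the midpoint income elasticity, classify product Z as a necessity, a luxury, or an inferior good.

%ΔQ = (197 − 177)/[(177+197)/2] = 20/187 ≈ 0.1070.
%ΔM = (1,017 − 1,600)/[(1,600+1,017)/2] = -583/1308.5 ≈ -0.4455.
E_I = %ΔQ/%ΔM ≈ -0.240.
E_I < 0: inferior good.

inferior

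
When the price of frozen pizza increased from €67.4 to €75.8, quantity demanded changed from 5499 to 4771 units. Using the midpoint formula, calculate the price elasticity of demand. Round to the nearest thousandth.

-1.208

%Δq = (4771 − 5499)/[(5499 + 4771)/2] = -728/5135 ≈ -0.1418.
%ΔP = (75.8 − 67.4)/[(67.4 + 75.8)/2] = 8.4/71.6 ≈ 0.1173.
Arc elasticity E = %Δq/%ΔP ≈ -0.1418/0.1173 ≈ -1.208.
|E| > 1: demand is elastic over this range.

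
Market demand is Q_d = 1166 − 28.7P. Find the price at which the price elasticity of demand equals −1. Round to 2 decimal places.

For linear demand Q_d = a − bP, E = −bP/(a − bP). |E| = 1 ⇒ bP = a − bP ⇒ P = a/(2b).
P = 1166/(2·28.7) ≈ 20.31.

20.31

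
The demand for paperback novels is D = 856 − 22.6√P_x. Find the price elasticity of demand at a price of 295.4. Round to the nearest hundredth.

-0.42

At P_x = 295.4, D = 467.5692.
dD/dP_x = −22.6/(2√P_x) = −22.6/(2·17.1872).
Point elasticity E = (dD/dP_x)·(P_x/D) = -0.6575 × 295.4/467.5692 ≈ -0.42.
|E| < 1, so demand is inelastic at this price.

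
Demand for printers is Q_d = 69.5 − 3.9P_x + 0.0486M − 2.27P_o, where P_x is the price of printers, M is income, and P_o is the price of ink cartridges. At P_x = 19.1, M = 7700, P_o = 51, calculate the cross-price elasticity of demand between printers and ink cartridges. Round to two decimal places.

-0.46

Substituting, Q_d = 69.5 − 3.9(19.1) + 0.0486(7700) − 2.27(51) = 69.5 − 74.49 + 374.22 − 115.77 = 253.46.
∂Q_d/∂P_o = −2.27, so E_xy = -2.27·(51/253.46) ≈ -0.46.
E_xy < 0: the goods are complements.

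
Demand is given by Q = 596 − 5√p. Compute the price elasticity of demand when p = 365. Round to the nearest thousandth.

At p = 365, Q = 500.4751.
dQ/dp = −5/(2√p) = −5/(2·19.105).
Point elasticity E = (dQ/dp)·(p/Q) = -0.1309 × 365/500.4751 ≈ -0.095.
|E| < 1, so demand is inelastic at this price.

-0.095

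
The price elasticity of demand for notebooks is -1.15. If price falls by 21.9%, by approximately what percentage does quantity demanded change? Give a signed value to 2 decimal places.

25.19

%ΔQ ≈ E × %ΔP = (-1.15) × (-21.9%) ≈ 25.19%.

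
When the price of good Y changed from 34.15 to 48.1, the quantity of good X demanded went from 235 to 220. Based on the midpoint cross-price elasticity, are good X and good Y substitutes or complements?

%ΔQ_x = (220 − 235)/[(235+220)/2] = -15/227.5 ≈ -0.0659.
%ΔP_y = (48.1 − 34.15)/[(34.15+48.1)/2] ≈ 0.3392.
E_xy = -0.0659/0.3392 ≈ -0.194.
E_xy < 0, so the goods are complements.

complements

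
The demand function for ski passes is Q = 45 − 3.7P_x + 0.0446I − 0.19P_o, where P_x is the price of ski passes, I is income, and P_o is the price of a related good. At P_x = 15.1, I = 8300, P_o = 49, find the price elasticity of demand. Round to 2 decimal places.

-0.16

At the given point, Q = 45 − 3.7(15.1) + 0.0446(8300) − 0.19(49) = 45 − 55.87 + 370.18 − 9.31 = 350.
∂Q/∂P_x = −3.7, so E_p = (−3.7)·(15.1/350) ≈ -0.16.
|E_p| < 1: demand is inelastic.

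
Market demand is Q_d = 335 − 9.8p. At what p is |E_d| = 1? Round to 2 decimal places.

For linear demand Q_d = a − bp, E = −bp/(a − bp). |E| = 1 ⇒ bp = a − bp ⇒ p = a/(2b).
p = 335/(2·9.8) ≈ 17.09.

17.09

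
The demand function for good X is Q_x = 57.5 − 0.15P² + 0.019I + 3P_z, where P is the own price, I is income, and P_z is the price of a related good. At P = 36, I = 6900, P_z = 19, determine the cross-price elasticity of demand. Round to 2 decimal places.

1.11

Substituting, Q_x = 57.5 − 0.15(36)² + 0.019(6900) + 3(19) = 57.5 − 194.4 + 131.1 + 57 = 51.2.
∂Q_x/∂P_z = +3, so E_xy = 3·(19/51.2) ≈ 1.11.
E_xy > 0: the goods are substitutes.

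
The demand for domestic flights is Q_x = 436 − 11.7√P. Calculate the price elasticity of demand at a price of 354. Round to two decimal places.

-0.51

At P = 354, Q_x = 215.8658.
dQ_x/dP = −11.7/(2√P) = −11.7/(2·18.8149).
Point elasticity E = (dQ_x/dP)·(P/Q_x) = -0.3109 × 354/215.8658 ≈ -0.51.
|E| < 1, so demand is inelastic at this price.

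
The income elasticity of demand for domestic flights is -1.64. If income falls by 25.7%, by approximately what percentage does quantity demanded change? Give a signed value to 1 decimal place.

%ΔQ ≈ E × %ΔI = (-1.64) × (-25.7%) ≈ 42.1%.

42.1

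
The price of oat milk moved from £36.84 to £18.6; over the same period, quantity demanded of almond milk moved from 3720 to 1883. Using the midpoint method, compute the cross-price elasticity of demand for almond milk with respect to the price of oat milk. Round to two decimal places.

%ΔQ_x = (1883 − 3720)/[(3720+1883)/2] = -1837/2801.5 ≈ -0.6557.
%ΔP_y = (18.6 − 36.84)/[(36.84+18.6)/2] ≈ -0.6580.
E_xy = -0.6557/-0.6580 ≈ 1.00.
E_xy > 0, so almond milk and oat milk are substitutes.

1.00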